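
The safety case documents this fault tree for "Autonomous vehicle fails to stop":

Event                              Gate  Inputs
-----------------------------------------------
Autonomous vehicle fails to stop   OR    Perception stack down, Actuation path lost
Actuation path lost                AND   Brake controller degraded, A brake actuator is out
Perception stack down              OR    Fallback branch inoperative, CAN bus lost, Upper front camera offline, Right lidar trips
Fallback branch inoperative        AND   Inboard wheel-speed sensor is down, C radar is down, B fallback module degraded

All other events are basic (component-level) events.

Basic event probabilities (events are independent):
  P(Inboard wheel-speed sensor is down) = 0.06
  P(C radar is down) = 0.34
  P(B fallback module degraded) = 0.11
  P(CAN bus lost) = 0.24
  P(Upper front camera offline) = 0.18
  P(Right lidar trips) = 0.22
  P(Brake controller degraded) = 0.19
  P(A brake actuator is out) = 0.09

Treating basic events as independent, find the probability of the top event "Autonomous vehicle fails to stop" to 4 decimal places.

0.5233

P(Fallback branch inoperative) [AND] = 0.06 × 0.34 × 0.11 = 0.002244
P(Perception stack down) [OR] = 1 − (1−0.002244) × (1−0.24) × (1−0.18) × (1−0.22) = 0.514995
P(Actuation path lost) [AND] = 0.19 × 0.09 = 0.017100
P(Autonomous vehicle fails to stop) [OR] = 1 − (1−0.514995) × (1−0.017100) = 0.523289
Rounded to 4 decimal places: P(Autonomous vehicle fails to stop) ≈ 0.5233.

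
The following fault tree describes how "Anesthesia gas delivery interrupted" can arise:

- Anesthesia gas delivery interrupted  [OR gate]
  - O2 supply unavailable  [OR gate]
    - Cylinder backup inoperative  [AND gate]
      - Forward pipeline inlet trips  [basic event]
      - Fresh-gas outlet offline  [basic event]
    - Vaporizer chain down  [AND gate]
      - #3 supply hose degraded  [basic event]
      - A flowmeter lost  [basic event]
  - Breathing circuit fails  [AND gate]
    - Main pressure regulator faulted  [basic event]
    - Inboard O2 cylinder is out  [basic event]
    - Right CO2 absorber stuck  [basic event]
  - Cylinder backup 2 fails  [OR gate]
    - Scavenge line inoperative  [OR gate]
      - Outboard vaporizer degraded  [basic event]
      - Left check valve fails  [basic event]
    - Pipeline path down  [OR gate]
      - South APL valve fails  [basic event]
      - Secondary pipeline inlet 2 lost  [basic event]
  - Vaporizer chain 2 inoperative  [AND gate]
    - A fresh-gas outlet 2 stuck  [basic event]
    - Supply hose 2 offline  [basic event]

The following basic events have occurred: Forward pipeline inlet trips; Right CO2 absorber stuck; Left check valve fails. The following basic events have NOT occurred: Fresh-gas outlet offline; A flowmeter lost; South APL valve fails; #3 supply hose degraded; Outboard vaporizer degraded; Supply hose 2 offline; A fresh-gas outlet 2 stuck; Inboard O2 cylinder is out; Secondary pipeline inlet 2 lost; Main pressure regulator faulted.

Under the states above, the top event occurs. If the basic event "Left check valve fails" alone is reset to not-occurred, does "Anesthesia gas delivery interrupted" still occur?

No

Counterfactual: set "Left check valve fails" to not occurred.
Cylinder backup inoperative [AND]: Forward pipeline inlet trips=occurs, Fresh-gas outlet offline=not → not all inputs occur → does not occur.
Vaporizer chain down [AND]: #3 supply hose degraded=not, A flowmeter lost=not → not all inputs occur → does not occur.
O2 supply unavailable [OR]: Cylinder backup inoperative=not, Vaporizer chain down=not → no input occurs → does not occur.
Breathing circuit fails [AND]: Main pressure regulator faulted=not, Inboard O2 cylinder is out=not, Right CO2 absorber stuck=occurs → not all inputs occur → does not occur.
Scavenge line inoperative [OR]: Outboard vaporizer degraded=not, Left check valve fails=not → no input occurs → does not occur.
Pipeline path down [OR]: South APL valve fails=not, Secondary pipeline inlet 2 lost=not → no input occurs → does not occur.
Cylinder backup 2 fails [OR]: Scavenge line inoperative=not, Pipeline path down=not → no input occurs → does not occur.
Vaporizer chain 2 inoperative [AND]: A fresh-gas outlet 2 stuck=not, Supply hose 2 offline=not → not all inputs occur → does not occur.
Anesthesia gas delivery interrupted [OR]: O2 supply unavailable=not, Breathing circuit fails=not, Cylinder backup 2 fails=not, Vaporizer chain 2 inoperative=not → no input occurs → does not occur.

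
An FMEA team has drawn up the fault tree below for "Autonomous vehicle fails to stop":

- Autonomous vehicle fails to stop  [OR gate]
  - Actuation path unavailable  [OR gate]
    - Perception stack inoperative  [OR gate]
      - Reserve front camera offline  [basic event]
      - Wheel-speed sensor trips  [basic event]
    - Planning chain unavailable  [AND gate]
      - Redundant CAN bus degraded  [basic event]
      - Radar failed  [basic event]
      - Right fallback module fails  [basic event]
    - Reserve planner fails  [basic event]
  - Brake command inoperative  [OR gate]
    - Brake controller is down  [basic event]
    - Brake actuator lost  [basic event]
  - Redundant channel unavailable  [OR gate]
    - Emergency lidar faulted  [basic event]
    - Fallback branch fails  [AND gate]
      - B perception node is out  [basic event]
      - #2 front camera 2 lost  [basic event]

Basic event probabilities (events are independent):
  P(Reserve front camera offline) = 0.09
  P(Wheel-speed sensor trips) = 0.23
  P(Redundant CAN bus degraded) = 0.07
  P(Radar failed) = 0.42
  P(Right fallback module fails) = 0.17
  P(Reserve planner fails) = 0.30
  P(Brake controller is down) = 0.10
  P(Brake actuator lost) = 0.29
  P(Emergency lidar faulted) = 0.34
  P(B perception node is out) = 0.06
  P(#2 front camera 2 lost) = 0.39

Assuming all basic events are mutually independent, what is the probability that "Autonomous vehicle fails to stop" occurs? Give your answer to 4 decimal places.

0.7990

P(Perception stack inoperative) [OR] = 1 − (1−0.09) × (1−0.23) = 0.299300
P(Planning chain unavailable) [AND] = 0.07 × 0.42 × 0.17 = 0.004998
P(Actuation path unavailable) [OR] = 1 − (1−0.299300) × (1−0.004998) × (1−0.30) = 0.511961
P(Brake command inoperative) [OR] = 1 − (1−0.10) × (1−0.29) = 0.361000
P(Fallback branch fails) [AND] = 0.06 × 0.39 = 0.023400
P(Redundant channel unavailable) [OR] = 1 − (1−0.34) × (1−0.023400) = 0.355444
P(Autonomous vehicle fails to stop) [OR] = 1 − (1−0.511961) × (1−0.361000) × (1−0.355444) = 0.798991
Rounded to 4 decimal places: P(Autonomous vehicle fails to stop) ≈ 0.7990.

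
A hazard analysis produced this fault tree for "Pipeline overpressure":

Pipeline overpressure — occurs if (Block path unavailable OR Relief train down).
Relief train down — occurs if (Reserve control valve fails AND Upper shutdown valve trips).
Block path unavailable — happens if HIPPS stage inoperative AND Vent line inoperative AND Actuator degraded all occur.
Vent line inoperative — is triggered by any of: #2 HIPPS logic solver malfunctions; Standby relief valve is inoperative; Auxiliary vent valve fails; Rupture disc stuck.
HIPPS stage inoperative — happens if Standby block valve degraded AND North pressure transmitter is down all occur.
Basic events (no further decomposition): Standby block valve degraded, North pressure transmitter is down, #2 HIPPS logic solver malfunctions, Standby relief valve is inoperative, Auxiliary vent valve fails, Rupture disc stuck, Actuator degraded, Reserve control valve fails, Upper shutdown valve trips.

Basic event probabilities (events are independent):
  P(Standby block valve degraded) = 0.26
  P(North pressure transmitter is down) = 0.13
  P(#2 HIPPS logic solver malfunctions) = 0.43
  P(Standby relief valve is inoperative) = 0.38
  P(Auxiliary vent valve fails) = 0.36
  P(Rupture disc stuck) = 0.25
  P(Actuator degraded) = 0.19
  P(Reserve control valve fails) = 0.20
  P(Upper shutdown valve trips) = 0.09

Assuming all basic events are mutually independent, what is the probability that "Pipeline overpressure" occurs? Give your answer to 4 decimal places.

0.0232

P(HIPPS stage inoperative) [AND] = 0.26 × 0.13 = 0.033800
P(Vent line inoperative) [OR] = 1 − (1−0.43) × (1−0.38) × (1−0.36) × (1−0.25) = 0.830368
P(Block path unavailable) [AND] = 0.033800 × 0.830368 × 0.19 = 0.005333
P(Relief train down) [AND] = 0.20 × 0.09 = 0.018000
P(Pipeline overpressure) [OR] = 1 − (1−0.005333) × (1−0.018000) = 0.023237
Rounded to 4 decimal places: P(Pipeline overpressure) ≈ 0.0232.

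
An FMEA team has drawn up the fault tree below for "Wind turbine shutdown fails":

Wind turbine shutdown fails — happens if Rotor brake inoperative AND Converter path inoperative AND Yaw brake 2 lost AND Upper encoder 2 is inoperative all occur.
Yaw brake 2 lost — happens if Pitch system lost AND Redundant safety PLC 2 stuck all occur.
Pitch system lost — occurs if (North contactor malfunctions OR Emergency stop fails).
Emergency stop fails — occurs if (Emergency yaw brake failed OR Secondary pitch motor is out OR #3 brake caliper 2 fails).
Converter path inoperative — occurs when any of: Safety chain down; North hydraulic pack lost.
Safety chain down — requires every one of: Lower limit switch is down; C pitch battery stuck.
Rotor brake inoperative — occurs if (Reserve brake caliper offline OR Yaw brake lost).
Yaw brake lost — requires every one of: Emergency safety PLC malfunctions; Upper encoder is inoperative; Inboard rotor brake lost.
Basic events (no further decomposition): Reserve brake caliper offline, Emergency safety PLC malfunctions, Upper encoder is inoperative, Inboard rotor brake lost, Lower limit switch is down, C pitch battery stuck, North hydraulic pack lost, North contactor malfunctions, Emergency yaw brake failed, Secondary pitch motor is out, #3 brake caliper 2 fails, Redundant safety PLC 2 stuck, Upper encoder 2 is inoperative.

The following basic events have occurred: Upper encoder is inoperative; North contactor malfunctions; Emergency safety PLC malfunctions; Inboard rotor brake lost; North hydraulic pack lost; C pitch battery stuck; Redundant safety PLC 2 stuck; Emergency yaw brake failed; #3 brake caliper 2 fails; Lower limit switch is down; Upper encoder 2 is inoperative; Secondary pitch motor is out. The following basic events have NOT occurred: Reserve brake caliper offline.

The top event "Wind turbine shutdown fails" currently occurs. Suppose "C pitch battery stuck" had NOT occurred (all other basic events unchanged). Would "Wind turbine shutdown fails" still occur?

Yes

Counterfactual: set "C pitch battery stuck" to not occurred.
Yaw brake lost [AND]: Emergency safety PLC malfunctions=occurs, Upper encoder is inoperative=occurs, Inboard rotor brake lost=occurs → all inputs occur → occurs.
Rotor brake inoperative [OR]: Reserve brake caliper offline=not, Yaw brake lost=occurs → at least one input occurs → occurs.
Safety chain down [AND]: Lower limit switch is down=occurs, C pitch battery stuck=not → not all inputs occur → does not occur.
Converter path inoperative [OR]: Safety chain down=not, North hydraulic pack lost=occurs → at least one input occurs → occurs.
Emergency stop fails [OR]: Emergency yaw brake failed=occurs, Secondary pitch motor is out=occurs, #3 brake caliper 2 fails=occurs → at least one input occurs → occurs.
Pitch system lost [OR]: North contactor malfunctions=occurs, Emergency stop fails=occurs → at least one input occurs → occurs.
Yaw brake 2 lost [AND]: Pitch system lost=occurs, Redundant safety PLC 2 stuck=occurs → all inputs occur → occurs.
Wind turbine shutdown fails [AND]: Rotor brake inoperative=occurs, Converter path inoperative=occurs, Yaw brake 2 lost=occurs, Upper encoder 2 is inoperative=occurs → all inputs occur → occurs.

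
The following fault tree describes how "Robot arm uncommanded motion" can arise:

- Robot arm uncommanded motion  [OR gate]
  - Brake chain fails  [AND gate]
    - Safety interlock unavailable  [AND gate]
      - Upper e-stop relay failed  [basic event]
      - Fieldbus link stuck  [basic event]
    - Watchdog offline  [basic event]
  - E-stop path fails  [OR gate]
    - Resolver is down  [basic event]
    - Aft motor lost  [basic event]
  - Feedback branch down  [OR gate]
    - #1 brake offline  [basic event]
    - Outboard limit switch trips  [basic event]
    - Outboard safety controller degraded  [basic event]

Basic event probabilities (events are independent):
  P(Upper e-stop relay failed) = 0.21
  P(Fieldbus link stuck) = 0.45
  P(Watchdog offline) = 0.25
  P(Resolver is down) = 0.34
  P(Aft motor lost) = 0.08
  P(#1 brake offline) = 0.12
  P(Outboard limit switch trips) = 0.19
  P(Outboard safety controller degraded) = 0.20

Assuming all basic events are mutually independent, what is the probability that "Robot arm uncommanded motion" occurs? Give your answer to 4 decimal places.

0.6619

P(Safety interlock unavailable) [AND] = 0.21 × 0.45 = 0.094500
P(Brake chain fails) [AND] = 0.094500 × 0.25 = 0.023625
P(E-stop path fails) [OR] = 1 − (1−0.34) × (1−0.08) = 0.392800
P(Feedback branch down) [OR] = 1 − (1−0.12) × (1−0.19) × (1−0.20) = 0.429760
P(Robot arm uncommanded motion) [OR] = 1 − (1−0.023625) × (1−0.392800) × (1−0.429760) = 0.661930
Rounded to 4 decimal places: P(Robot arm uncommanded motion) ≈ 0.6619.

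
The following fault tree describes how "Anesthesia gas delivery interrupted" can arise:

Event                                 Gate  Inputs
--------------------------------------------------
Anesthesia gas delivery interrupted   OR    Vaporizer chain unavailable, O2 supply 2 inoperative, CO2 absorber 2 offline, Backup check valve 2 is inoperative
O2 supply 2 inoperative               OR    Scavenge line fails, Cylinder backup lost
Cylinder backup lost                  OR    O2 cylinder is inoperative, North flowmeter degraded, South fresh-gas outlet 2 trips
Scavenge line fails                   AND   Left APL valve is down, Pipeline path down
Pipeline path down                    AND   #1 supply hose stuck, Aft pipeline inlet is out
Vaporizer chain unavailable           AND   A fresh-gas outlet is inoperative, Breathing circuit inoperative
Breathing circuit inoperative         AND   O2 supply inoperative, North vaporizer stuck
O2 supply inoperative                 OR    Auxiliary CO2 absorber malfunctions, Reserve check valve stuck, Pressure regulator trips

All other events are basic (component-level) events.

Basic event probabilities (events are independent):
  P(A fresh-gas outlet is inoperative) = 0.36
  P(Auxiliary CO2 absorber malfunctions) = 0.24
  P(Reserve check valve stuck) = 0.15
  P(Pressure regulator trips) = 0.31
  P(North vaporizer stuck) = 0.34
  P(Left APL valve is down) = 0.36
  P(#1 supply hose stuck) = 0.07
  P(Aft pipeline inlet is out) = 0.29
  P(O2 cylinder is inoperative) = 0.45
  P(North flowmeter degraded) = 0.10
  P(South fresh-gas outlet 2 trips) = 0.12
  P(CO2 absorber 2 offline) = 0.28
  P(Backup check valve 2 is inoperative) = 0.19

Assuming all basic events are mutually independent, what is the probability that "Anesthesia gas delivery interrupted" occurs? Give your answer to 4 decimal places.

P(O2 supply inoperative) [OR] = 1 − (1−0.24) × (1−0.15) × (1−0.31) = 0.554260
P(Breathing circuit inoperative) [AND] = 0.554260 × 0.34 = 0.188448
P(Vaporizer chain unavailable) [AND] = 0.36 × 0.188448 = 0.067841
P(Pipeline path down) [AND] = 0.07 × 0.29 = 0.020300
P(Scavenge line fails) [AND] = 0.36 × 0.020300 = 0.007308
P(Cylinder backup lost) [OR] = 1 − (1−0.45) × (1−0.10) × (1−0.12) = 0.564400
P(O2 supply 2 inoperative) [OR] = 1 − (1−0.007308) × (1−0.564400) = 0.567583
P(Anesthesia gas delivery interrupted) [OR] = 1 − (1−0.067841) × (1−0.567583) × (1−0.28) × (1−0.19) = 0.764923
Rounded to 4 decimal places: P(Anesthesia gas delivery interrupted) ≈ 0.7649.

0.7649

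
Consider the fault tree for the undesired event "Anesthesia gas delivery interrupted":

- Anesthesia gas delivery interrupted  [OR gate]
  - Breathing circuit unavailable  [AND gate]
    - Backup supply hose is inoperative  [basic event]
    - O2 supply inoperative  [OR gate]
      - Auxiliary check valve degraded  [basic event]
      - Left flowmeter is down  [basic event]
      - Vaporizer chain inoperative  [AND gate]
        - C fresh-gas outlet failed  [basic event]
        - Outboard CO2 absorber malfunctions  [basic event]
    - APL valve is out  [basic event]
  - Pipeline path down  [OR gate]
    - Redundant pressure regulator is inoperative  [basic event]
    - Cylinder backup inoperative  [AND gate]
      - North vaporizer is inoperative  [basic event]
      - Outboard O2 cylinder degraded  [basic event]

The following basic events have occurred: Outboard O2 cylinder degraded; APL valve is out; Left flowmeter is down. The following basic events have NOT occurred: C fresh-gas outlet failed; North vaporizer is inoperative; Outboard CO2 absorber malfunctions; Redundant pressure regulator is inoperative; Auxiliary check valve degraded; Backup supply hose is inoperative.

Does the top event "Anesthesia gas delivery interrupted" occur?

Vaporizer chain inoperative [AND]: C fresh-gas outlet failed=not, Outboard CO2 absorber malfunctions=not → not all inputs occur → does not occur.
O2 supply inoperative [OR]: Auxiliary check valve degraded=not, Left flowmeter is down=occurs, Vaporizer chain inoperative=not → at least one input occurs → occurs.
Breathing circuit unavailable [AND]: Backup supply hose is inoperative=not, O2 supply inoperative=occurs, APL valve is out=occurs → not all inputs occur → does not occur.
Cylinder backup inoperative [AND]: North vaporizer is inoperative=not, Outboard O2 cylinder degraded=occurs → not all inputs occur → does not occur.
Pipeline path down [OR]: Redundant pressure regulator is inoperative=not, Cylinder backup inoperative=not → no input occurs → does not occur.
Anesthesia gas delivery interrupted [OR]: Breathing circuit unavailable=not, Pipeline path down=not → no input occurs → does not occur.

No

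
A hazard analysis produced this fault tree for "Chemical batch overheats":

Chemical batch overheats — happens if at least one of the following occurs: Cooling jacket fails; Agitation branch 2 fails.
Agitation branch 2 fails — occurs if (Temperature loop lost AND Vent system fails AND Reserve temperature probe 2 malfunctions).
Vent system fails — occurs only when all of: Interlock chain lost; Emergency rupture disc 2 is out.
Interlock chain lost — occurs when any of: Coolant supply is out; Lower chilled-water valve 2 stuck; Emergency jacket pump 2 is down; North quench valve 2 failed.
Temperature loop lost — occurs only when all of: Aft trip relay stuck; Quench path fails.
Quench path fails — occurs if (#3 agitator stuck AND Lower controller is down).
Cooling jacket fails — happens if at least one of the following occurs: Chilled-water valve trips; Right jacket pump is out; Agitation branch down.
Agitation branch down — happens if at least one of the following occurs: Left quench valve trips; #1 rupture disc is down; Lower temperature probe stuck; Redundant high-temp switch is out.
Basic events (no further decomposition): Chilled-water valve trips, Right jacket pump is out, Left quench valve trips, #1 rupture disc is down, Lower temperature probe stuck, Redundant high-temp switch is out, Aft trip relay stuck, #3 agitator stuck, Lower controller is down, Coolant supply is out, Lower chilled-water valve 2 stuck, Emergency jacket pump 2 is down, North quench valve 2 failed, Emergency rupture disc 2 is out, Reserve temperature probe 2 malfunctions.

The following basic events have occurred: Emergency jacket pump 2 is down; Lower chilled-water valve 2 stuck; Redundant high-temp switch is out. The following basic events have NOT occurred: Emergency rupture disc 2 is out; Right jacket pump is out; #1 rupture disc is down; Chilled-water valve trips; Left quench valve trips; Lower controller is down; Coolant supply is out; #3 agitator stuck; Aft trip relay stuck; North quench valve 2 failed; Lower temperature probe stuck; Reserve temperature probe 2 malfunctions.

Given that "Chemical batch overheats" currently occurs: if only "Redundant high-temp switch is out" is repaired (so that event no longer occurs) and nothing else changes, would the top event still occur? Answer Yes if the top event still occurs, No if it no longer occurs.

Counterfactual: set "Redundant high-temp switch is out" to not occurred.
Agitation branch down [OR]: Left quench valve trips=not, #1 rupture disc is down=not, Lower temperature probe stuck=not, Redundant high-temp switch is out=not → no input occurs → does not occur.
Cooling jacket fails [OR]: Chilled-water valve trips=not, Right jacket pump is out=not, Agitation branch down=not → no input occurs → does not occur.
Quench path fails [AND]: #3 agitator stuck=not, Lower controller is down=not → not all inputs occur → does not occur.
Temperature loop lost [AND]: Aft trip relay stuck=not, Quench path fails=not → not all inputs occur → does not occur.
Interlock chain lost [OR]: Coolant supply is out=not, Lower chilled-water valve 2 stuck=occurs, Emergency jacket pump 2 is down=occurs, North quench valve 2 failed=not → at least one input occurs → occurs.
Vent system fails [AND]: Interlock chain lost=occurs, Emergency rupture disc 2 is out=not → not all inputs occur → does not occur.
Agitation branch 2 fails [AND]: Temperature loop lost=not, Vent system fails=not, Reserve temperature probe 2 malfunctions=not → not all inputs occur → does not occur.
Chemical batch overheats [OR]: Cooling jacket fails=not, Agitation branch 2 fails=not → no input occurs → does not occur.

No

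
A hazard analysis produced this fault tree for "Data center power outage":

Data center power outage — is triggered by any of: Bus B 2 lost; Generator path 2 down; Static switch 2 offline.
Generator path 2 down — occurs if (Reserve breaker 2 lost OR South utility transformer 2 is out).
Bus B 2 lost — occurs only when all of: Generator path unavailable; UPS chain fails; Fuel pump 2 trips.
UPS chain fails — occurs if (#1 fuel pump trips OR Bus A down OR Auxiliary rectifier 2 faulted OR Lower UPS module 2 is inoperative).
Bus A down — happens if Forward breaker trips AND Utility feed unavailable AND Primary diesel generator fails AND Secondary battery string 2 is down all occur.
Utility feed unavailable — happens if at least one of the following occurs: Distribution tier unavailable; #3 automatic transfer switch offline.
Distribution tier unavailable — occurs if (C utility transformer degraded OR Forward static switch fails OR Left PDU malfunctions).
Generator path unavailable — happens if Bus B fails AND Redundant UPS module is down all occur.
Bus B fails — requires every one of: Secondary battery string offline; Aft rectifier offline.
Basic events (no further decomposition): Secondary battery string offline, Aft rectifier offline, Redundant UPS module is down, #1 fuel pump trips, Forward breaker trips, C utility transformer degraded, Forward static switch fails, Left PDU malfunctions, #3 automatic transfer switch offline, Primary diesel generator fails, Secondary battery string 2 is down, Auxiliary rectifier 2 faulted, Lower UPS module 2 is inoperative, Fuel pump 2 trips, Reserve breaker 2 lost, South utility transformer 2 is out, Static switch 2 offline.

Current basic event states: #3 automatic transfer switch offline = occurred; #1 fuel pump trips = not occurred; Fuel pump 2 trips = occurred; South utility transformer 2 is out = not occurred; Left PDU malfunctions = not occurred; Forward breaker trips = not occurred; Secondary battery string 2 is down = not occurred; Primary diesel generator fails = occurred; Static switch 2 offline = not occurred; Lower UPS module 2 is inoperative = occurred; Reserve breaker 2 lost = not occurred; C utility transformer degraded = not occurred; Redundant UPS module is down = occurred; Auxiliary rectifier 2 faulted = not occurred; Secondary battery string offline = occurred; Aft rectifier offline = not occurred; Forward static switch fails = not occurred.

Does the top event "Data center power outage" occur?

Bus B fails [AND]: Secondary battery string offline=occurs, Aft rectifier offline=not → not all inputs occur → does not occur.
Generator path unavailable [AND]: Bus B fails=not, Redundant UPS module is down=occurs → not all inputs occur → does not occur.
Distribution tier unavailable [OR]: C utility transformer degraded=not, Forward static switch fails=not, Left PDU malfunctions=not → no input occurs → does not occur.
Utility feed unavailable [OR]: Distribution tier unavailable=not, #3 automatic transfer switch offline=occurs → at least one input occurs → occurs.
Bus A down [AND]: Forward breaker trips=not, Utility feed unavailable=occurs, Primary diesel generator fails=occurs, Secondary battery string 2 is down=not → not all inputs occur → does not occur.
UPS chain fails [OR]: #1 fuel pump trips=not, Bus A down=not, Auxiliary rectifier 2 faulted=not, Lower UPS module 2 is inoperative=occurs → at least one input occurs → occurs.
Bus B 2 lost [AND]: Generator path unavailable=not, UPS chain fails=occurs, Fuel pump 2 trips=occurs → not all inputs occur → does not occur.
Generator path 2 down [OR]: Reserve breaker 2 lost=not, South utility transformer 2 is out=not → no input occurs → does not occur.
Data center power outage [OR]: Bus B 2 lost=not, Generator path 2 down=not, Static switch 2 offline=not → no input occurs → does not occur.

No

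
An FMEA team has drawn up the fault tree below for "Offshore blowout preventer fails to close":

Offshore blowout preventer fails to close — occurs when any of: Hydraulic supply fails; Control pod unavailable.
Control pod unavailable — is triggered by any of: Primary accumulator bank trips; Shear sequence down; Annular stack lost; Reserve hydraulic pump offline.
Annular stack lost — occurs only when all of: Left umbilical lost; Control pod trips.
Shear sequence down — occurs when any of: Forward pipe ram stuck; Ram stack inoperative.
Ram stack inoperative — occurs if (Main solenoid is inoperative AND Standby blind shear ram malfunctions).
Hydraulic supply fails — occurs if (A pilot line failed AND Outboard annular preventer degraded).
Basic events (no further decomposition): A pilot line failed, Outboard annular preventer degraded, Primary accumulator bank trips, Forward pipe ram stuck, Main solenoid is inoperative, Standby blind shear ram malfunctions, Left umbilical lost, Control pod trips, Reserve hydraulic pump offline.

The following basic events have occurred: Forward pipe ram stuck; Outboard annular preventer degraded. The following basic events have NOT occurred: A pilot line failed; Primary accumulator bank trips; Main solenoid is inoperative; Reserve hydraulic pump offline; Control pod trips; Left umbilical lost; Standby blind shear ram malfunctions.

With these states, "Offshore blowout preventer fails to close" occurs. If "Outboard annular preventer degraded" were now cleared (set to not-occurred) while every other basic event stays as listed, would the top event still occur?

Yes

Counterfactual: set "Outboard annular preventer degraded" to not occurred.
Hydraulic supply fails [AND]: A pilot line failed=not, Outboard annular preventer degraded=not → not all inputs occur → does not occur.
Ram stack inoperative [AND]: Main solenoid is inoperative=not, Standby blind shear ram malfunctions=not → not all inputs occur → does not occur.
Shear sequence down [OR]: Forward pipe ram stuck=occurs, Ram stack inoperative=not → at least one input occurs → occurs.
Annular stack lost [AND]: Left umbilical lost=not, Control pod trips=not → not all inputs occur → does not occur.
Control pod unavailable [OR]: Primary accumulator bank trips=not, Shear sequence down=occurs, Annular stack lost=not, Reserve hydraulic pump offline=not → at least one input occurs → occurs.
Offshore blowout preventer fails to close [OR]: Hydraulic supply fails=not, Control pod unavailable=occurs → at least one input occurs → occurs.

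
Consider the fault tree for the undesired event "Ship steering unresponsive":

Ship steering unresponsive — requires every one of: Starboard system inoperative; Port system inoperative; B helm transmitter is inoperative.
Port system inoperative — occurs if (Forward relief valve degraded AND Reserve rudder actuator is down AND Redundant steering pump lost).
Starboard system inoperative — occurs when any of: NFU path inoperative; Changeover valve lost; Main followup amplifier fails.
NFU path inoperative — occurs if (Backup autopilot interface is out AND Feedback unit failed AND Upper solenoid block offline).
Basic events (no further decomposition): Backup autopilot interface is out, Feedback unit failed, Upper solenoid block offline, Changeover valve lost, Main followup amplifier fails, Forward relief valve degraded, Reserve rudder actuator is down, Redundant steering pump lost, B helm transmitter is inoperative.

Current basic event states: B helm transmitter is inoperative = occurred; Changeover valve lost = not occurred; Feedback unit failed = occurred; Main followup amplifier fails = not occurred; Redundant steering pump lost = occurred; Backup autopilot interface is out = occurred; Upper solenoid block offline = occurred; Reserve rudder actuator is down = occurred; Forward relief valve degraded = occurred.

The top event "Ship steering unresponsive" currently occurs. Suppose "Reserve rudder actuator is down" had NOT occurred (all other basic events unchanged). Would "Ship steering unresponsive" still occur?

Counterfactual: set "Reserve rudder actuator is down" to not occurred.
NFU path inoperative [AND]: Backup autopilot interface is out=occurs, Feedback unit failed=occurs, Upper solenoid block offline=occurs → all inputs occur → occurs.
Starboard system inoperative [OR]: NFU path inoperative=occurs, Changeover valve lost=not, Main followup amplifier fails=not → at least one input occurs → occurs.
Port system inoperative [AND]: Forward relief valve degraded=occurs, Reserve rudder actuator is down=not, Redundant steering pump lost=occurs → not all inputs occur → does not occur.
Ship steering unresponsive [AND]: Starboard system inoperative=occurs, Port system inoperative=not, B helm transmitter is inoperative=occurs → not all inputs occur → does not occur.

No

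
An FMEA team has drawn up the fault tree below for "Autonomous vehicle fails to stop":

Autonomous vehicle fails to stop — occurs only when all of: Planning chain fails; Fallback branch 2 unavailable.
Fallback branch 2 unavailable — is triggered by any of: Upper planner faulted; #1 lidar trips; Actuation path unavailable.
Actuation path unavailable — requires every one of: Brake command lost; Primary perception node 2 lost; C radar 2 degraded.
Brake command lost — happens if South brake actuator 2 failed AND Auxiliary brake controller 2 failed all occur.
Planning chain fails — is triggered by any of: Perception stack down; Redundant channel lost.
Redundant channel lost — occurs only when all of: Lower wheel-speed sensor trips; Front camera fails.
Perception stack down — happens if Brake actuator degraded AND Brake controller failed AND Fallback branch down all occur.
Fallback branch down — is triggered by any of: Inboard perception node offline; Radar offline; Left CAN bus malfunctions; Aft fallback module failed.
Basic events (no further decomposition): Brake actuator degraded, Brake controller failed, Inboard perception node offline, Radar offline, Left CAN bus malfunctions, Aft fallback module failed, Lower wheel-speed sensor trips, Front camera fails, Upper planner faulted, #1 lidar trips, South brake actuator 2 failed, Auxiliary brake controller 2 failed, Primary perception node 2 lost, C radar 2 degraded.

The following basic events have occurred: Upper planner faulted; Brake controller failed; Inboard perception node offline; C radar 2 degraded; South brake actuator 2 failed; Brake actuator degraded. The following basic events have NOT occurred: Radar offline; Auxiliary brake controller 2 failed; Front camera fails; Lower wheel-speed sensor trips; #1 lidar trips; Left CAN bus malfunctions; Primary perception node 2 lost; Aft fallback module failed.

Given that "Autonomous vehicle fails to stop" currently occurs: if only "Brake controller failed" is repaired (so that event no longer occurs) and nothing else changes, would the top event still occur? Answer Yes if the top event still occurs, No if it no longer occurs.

Counterfactual: set "Brake controller failed" to not occurred.
Fallback branch down [OR]: Inboard perception node offline=occurs, Radar offline=not, Left CAN bus malfunctions=not, Aft fallback module failed=not → at least one input occurs → occurs.
Perception stack down [AND]: Brake actuator degraded=occurs, Brake controller failed=not, Fallback branch down=occurs → not all inputs occur → does not occur.
Redundant channel lost [AND]: Lower wheel-speed sensor trips=not, Front camera fails=not → not all inputs occur → does not occur.
Planning chain fails [OR]: Perception stack down=not, Redundant channel lost=not → no input occurs → does not occur.
Brake command lost [AND]: South brake actuator 2 failed=occurs, Auxiliary brake controller 2 failed=not → not all inputs occur → does not occur.
Actuation path unavailable [AND]: Brake command lost=not, Primary perception node 2 lost=not, C radar 2 degraded=occurs → not all inputs occur → does not occur.
Fallback branch 2 unavailable [OR]: Upper planner faulted=occurs, #1 lidar trips=not, Actuation path unavailable=not → at least one input occurs → occurs.
Autonomous vehicle fails to stop [AND]: Planning chain fails=not, Fallback branch 2 unavailable=occurs → not all inputs occur → does not occur.

No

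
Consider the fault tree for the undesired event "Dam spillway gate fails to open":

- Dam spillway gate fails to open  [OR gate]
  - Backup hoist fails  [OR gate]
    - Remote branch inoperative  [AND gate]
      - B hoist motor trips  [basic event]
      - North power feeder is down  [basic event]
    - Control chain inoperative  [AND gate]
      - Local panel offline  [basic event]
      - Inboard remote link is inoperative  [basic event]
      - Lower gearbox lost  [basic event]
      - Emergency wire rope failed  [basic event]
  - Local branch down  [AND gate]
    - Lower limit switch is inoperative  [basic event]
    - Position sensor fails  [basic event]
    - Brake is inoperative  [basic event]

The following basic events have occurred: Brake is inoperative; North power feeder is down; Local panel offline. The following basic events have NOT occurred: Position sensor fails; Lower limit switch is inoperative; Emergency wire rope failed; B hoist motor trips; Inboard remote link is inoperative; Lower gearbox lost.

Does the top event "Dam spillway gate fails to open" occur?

Remote branch inoperative [AND]: B hoist motor trips=not, North power feeder is down=occurs → not all inputs occur → does not occur.
Control chain inoperative [AND]: Local panel offline=occurs, Inboard remote link is inoperative=not, Lower gearbox lost=not, Emergency wire rope failed=not → not all inputs occur → does not occur.
Backup hoist fails [OR]: Remote branch inoperative=not, Control chain inoperative=not → no input occurs → does not occur.
Local branch down [AND]: Lower limit switch is inoperative=not, Position sensor fails=not, Brake is inoperative=occurs → not all inputs occur → does not occur.
Dam spillway gate fails to open [OR]: Backup hoist fails=not, Local branch down=not → no input occurs → does not occur.

No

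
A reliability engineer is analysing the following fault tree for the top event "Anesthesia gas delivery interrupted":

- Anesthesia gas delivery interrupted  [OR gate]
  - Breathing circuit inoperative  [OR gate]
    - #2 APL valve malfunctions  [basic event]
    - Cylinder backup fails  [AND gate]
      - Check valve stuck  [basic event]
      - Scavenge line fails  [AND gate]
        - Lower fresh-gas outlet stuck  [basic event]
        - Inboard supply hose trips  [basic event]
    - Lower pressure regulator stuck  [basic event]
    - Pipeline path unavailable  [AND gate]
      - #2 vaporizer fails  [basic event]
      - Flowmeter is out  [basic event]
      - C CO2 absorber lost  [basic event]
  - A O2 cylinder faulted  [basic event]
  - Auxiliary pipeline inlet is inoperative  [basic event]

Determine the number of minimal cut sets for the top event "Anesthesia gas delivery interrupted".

6

Scavenge line fails [AND]: one cut set from each child combined → 1 × 1 = 1 cut set(s).
Cylinder backup fails [AND]: one cut set from each child combined → 1 × 1 = 1 cut set(s).
Pipeline path unavailable [AND]: one cut set from each child combined → 1 × 1 × 1 = 1 cut set(s).
Breathing circuit inoperative [OR]: union of children's cut sets → 4 cut set(s).
Anesthesia gas delivery interrupted [OR]: union of children's cut sets → 6 cut set(s).
Minimal cut sets: {#2 APL valve malfunctions}; {Check valve stuck, Inboard supply hose trips, Lower fresh-gas outlet stuck}; {Lower pressure regulator stuck}; {#2 vaporizer fails, C CO2 absorber lost, Flowmeter is out}; {A O2 cylinder faulted}; {Auxiliary pipeline inlet is inoperative}.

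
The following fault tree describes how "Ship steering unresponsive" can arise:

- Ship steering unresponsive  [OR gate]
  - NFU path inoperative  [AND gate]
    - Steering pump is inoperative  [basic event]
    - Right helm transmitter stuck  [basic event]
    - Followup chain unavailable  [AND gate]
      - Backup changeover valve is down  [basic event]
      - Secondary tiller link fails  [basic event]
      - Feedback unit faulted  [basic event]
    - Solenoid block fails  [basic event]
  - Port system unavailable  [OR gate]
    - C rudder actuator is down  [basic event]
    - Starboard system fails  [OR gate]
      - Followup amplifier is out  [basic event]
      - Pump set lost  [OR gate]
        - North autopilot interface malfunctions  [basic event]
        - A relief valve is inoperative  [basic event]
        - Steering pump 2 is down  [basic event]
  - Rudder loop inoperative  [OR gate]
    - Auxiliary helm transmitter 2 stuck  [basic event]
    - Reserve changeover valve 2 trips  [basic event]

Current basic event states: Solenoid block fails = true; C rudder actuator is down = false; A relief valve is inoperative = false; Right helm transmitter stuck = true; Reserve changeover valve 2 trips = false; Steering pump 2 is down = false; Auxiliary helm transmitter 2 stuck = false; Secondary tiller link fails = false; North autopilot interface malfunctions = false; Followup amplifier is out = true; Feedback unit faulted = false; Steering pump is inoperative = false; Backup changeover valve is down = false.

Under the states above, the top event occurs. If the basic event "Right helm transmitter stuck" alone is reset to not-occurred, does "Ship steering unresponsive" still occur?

Counterfactual: set "Right helm transmitter stuck" to not occurred.
Followup chain unavailable [AND]: Backup changeover valve is down=not, Secondary tiller link fails=not, Feedback unit faulted=not → not all inputs occur → does not occur.
NFU path inoperative [AND]: Steering pump is inoperative=not, Right helm transmitter stuck=not, Followup chain unavailable=not, Solenoid block fails=occurs → not all inputs occur → does not occur.
Pump set lost [OR]: North autopilot interface malfunctions=not, A relief valve is inoperative=not, Steering pump 2 is down=not → no input occurs → does not occur.
Starboard system fails [OR]: Followup amplifier is out=occurs, Pump set lost=not → at least one input occurs → occurs.
Port system unavailable [OR]: C rudder actuator is down=not, Starboard system fails=occurs → at least one input occurs → occurs.
Rudder loop inoperative [OR]: Auxiliary helm transmitter 2 stuck=not, Reserve changeover valve 2 trips=not → no input occurs → does not occur.
Ship steering unresponsive [OR]: NFU path inoperative=not, Port system unavailable=occurs, Rudder loop inoperative=not → at least one input occurs → occurs.

Yes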